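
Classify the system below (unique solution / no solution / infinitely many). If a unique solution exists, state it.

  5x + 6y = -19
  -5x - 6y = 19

Row-reduce:
R1 ← R1 / (5).
R2 ← R2 + 5·R1.
Rank is 1 with 2 unknowns, leaving y free.

infinitely many solutions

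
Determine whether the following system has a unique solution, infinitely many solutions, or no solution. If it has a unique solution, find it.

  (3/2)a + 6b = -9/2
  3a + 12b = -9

infinitely many solutions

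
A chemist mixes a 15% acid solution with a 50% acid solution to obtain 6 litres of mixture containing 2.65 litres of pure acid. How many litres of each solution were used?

litres of solution A: 1, litres of solution B: 5

Let a = litres of solution A, b = litres of solution B.
  a + b = 6
  (3/20)a + (1/2)b = 53/20
From equation 1: a = 6 − b.
Substitute into equation 2 and solve: b = 5.
Then a = 1.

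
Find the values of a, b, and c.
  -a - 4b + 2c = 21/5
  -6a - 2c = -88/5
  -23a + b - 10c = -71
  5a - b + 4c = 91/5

Row-reduce the augmented matrix:
R1 ← R1 / (-1).
R2 ← R2 + 6·R1.
R3 ← R3 + 23·R1.
R4 ← R4 − 5·R1.
R2 ← R2 / (24).
R1 ← R1 − 4·R2.
R3 ← R3 − 93·R2.
R4 ← R4 + 21·R2.
R3 ← R3 / (-7/4).
R1 ← R1 − 1/3·R3.
R2 ← R2 + 7/12·R3.
R4 ← R4 − 7/4·R3.
R4 reduces to 0 = 0, so the extra equation is consistent.
Reading off the reduced rows gives a = 13/5, b = -6/5, c = 1.

a = 13/5, b = -6/5, c = 1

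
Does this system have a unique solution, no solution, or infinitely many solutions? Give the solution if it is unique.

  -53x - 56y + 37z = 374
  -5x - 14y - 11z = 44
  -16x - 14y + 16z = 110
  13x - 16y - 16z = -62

x = -6, y = -1, z = 0

Row-reduce the augmented matrix:
R1 ← R1 / (-53).
R2 ← R2 + 5·R1.
R3 ← R3 + 16·R1.
R4 ← R4 − 13·R1.
R2 ← R2 / (-462/53).
R1 ← R1 − 56/53·R2.
R3 ← R3 − 154/53·R2.
R4 ← R4 + 1576/53·R2.
Swap R3 and R4.
R3 ← R3 / (3273/77).
R1 ← R1 + 27/11·R3.
R2 ← R2 − 128/77·R3.
R4 reduces to 0 = 0, so the extra equation is consistent.
Reading off the reduced rows gives x = -6, y = -1, z = 0.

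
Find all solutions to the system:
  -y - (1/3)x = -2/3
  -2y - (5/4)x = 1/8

x = -5/2, y = 3/2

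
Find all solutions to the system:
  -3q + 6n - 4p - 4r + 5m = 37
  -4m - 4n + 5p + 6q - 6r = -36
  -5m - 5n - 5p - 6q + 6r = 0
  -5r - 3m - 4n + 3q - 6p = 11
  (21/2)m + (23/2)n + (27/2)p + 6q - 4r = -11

infinitely many solutions

Row-reduce:
R1 ← R1 / (5).
R2 ← R2 + 4·R1.
R3 ← R3 + 5·R1.
R4 ← R4 + 3·R1.
R5 ← R5 − 21/2·R1.
R2 ← R2 / (4/5).
R1 ← R1 − 6/5·R2.
R3 ← R3 − 1·R2.
R4 ← R4 + 2/5·R2.
R5 ← R5 + 11/10·R2.
R3 ← R3 / (-45/4).
R1 ← R1 + 7/2·R3.
R2 ← R2 − 9/4·R3.
R4 ← R4 + 15/2·R3.
R5 ← R5 − 195/8·R3.
R4 ← R4 / (12).
R1 ← R1 + 9/5·R4.
R2 ← R2 − 9/5·R4.
R3 ← R3 − 6/5·R4.
R5 ← R5 + 12·R4.
Rank is 4 with 5 unknowns, leaving r free.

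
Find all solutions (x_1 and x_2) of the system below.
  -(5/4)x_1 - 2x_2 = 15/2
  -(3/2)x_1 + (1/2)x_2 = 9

x_1 = -6, x_2 = 0

Row-reduce the augmented matrix:
R1 ← R1 / (-5/4).
R2 ← R2 + 3/2·R1.
R2 ← R2 / (29/10).
R1 ← R1 − 8/5·R2.
Reading off the reduced rows gives x_1 = -6, x_2 = 0.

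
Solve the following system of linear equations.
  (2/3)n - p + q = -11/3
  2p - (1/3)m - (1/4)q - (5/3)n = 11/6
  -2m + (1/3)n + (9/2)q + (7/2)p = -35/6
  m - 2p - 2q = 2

infinitely many solutions

Row-reduce:
Swap R1 and R2.
R1 ← R1 / (-1/3).
R3 ← R3 + 2·R1.
R4 ← R4 − 1·R1.
R2 ← R2 / (2/3).
R1 ← R1 − 5·R2.
R3 ← R3 − 31/3·R2.
R4 ← R4 + 5·R2.
R3 ← R3 / (7).
R1 ← R1 − 3/2·R3.
R2 ← R2 + 3/2·R3.
R4 ← R4 + 7/2·R3.
Rank is 3 with 4 unknowns, leaving q free.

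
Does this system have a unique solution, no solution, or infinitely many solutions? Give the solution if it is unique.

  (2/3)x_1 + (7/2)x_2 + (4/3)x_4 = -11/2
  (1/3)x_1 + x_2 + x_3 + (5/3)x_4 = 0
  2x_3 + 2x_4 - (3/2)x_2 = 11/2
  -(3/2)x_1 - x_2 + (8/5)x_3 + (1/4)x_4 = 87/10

Row-reduce:
R1 ← R1 / (2/3).
R2 ← R2 − 1/3·R1.
R4 ← R4 + 3/2·R1.
R2 ← R2 / (-3/4).
R1 ← R1 − 21/4·R2.
R3 ← R3 + 3/2·R2.
R4 ← R4 − 55/8·R2.
Swap R3 and R4.
R3 ← R3 / (323/30).
R1 ← R1 − 7·R3.
R2 ← R2 + 4/3·R3.
Rank is 3 with 4 unknowns, leaving x_4 free.

infinitely many solutions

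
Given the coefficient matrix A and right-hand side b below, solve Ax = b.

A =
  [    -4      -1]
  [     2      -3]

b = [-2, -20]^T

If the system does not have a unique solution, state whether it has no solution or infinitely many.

x_1 = -1, x_2 = 6

From equation 1: x_2 = 2 − 4·x_1.
Substitute into equation 2 and solve: x_1 = -1.
Then x_2 = 6.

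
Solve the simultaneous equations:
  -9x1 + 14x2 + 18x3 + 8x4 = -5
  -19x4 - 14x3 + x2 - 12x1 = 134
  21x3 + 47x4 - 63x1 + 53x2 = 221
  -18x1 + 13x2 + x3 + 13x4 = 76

no solution

Row-reduce:
R1 ← R1 / (-9).
R2 ← R2 + 12·R1.
R3 ← R3 + 63·R1.
R4 ← R4 + 18·R1.
R2 ← R2 / (-53/3).
R1 ← R1 + 14/9·R2.
R3 ← R3 + 45·R2.
R4 ← R4 + 15·R2.
R3 ← R3 / (-435/53).
R1 ← R1 − 214/159·R3.
R2 ← R2 − 114/53·R3.
R4 ← R4 + 145/53·R3.
Row 4 reduces to 0 = 2/3, a contradiction. The system is inconsistent.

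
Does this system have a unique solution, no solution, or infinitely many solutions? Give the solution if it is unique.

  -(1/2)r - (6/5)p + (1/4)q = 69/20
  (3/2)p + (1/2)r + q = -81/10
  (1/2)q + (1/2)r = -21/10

Row-reduce the augmented matrix:
R1 ← R1 / (-6/5).
R2 ← R2 − 3/2·R1.
R2 ← R2 / (21/16).
R1 ← R1 + 5/24·R2.
R3 ← R3 − 1/2·R2.
R3 ← R3 / (23/42).
R1 ← R1 − 25/63·R3.
R2 ← R2 + 2/21·R3.
Reading off the reduced rows gives p = -3, q = -3, r = -6/5.

p = -3, q = -3, r = -6/5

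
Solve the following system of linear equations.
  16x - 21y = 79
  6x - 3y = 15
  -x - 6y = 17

Row-reduce the augmented matrix:
R1 ← R1 / (16).
R2 ← R2 − 6·R1.
R3 ← R3 + 1·R1.
R2 ← R2 / (39/8).
R1 ← R1 + 21/16·R2.
R3 ← R3 + 117/16·R2.
R3 reduces to 0 = 0, so the extra equation is consistent.
Reading off the reduced rows gives x = 1, y = -3.

x = 1, y = -3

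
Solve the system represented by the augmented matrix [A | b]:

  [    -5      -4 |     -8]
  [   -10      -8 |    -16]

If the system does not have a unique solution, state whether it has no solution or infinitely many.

Row-reduce:
R1 ← R1 / (-5).
R2 ← R2 + 10·R1.
Rank is 1 with 2 unknowns, leaving x_2 free.

infinitely many solutions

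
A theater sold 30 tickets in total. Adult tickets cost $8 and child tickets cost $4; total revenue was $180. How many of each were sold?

adult tickets: 15, child tickets: 15

Let a = adult tickets, c = child tickets.
  a + c = 30
  8a + 4c = 180
Row-reduce the augmented matrix:
R2 ← R2 − 8·R1.
R2 ← R2 / (-4).
R1 ← R1 − 1·R2.
Reading off the reduced rows gives a = 15, c = 15.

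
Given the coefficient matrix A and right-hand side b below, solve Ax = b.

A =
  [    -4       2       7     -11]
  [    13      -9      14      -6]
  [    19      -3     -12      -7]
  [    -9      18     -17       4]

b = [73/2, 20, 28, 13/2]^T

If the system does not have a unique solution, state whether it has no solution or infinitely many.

x_1 = 1, x_2 = 2, x_3 = 1/2, x_4 = -3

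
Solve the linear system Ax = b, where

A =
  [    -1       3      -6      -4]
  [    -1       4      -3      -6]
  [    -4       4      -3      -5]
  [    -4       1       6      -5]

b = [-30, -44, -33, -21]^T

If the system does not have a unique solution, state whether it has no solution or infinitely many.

Row-reduce the augmented matrix:
R1 ← R1 / (-1).
R2 ← R2 + 1·R1.
R3 ← R3 + 4·R1.
R4 ← R4 + 4·R1.
R1 ← R1 + 3·R2.
R3 ← R3 + 8·R2.
R4 ← R4 + 11·R2.
R3 ← R3 / (45).
R1 ← R1 − 15·R3.
R2 ← R2 − 3·R3.
R4 ← R4 − 63·R3.
R4 ← R4 / (-4).
R1 ← R1 + 1/3·R4.
R2 ← R2 + 5/3·R4.
R3 ← R3 + 1/9·R4.
Reading off the reduced rows gives x_1 = -2, x_2 = -4, x_3 = 0, x_4 = 5.

x_1 = -2, x_2 = -4, x_3 = 0, x_4 = 5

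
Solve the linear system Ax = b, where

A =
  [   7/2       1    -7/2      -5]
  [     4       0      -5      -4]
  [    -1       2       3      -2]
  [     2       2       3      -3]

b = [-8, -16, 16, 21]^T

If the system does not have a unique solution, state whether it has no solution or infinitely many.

Row-reduce:
R1 ← R1 / (7/2).
R2 ← R2 − 4·R1.
R3 ← R3 + 1·R1.
R4 ← R4 − 2·R1.
R2 ← R2 / (-8/7).
R1 ← R1 − 2/7·R2.
R3 ← R3 − 16/7·R2.
R4 ← R4 − 10/7·R2.
Swap R3 and R4.
R3 ← R3 / (15/4).
R1 ← R1 + 5/4·R3.
R2 ← R2 − 7/8·R3.
Rank is 3 with 4 unknowns, leaving x_4 free.

infinitely many solutions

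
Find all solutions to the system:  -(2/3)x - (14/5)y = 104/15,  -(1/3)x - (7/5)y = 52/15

Row-reduce:
R1 ← R1 / (-2/3).
R2 ← R2 + 1/3·R1.
Rank is 1 with 2 unknowns, leaving y free.

infinitely many solutions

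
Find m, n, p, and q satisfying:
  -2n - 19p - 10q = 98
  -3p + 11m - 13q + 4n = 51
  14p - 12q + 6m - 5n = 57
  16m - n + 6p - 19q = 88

m = 0, n = -5, p = -2, q = -5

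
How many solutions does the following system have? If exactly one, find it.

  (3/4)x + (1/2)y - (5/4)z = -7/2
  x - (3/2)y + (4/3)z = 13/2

Row-reduce:
R1 ← R1 / (3/4).
R2 ← R2 − 1·R1.
R2 ← R2 / (-13/6).
R1 ← R1 − 2/3·R2.
Rank is 2 with 3 unknowns, leaving z free.

infinitely many solutions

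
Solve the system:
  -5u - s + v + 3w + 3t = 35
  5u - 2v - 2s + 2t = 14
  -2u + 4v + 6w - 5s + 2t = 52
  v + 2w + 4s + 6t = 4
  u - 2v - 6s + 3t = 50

u = -2, v = -2, w = 3, s = -6, t = 4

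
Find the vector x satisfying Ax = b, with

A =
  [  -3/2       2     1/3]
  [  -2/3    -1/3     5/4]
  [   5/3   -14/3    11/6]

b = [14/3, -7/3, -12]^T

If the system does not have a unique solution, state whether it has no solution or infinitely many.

Row-reduce:
R1 ← R1 / (-3/2).
R2 ← R2 + 2/3·R1.
R3 ← R3 − 5/3·R1.
R2 ← R2 / (-11/9).
R1 ← R1 + 4/3·R2.
R3 ← R3 + 22/9·R2.
Row 3 reduces to 0 = 2, a contradiction. The system is inconsistent.

no solution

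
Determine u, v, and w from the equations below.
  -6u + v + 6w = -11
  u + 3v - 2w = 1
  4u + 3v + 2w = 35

Row-reduce the augmented matrix:
R1 ← R1 / (-6).
R2 ← R2 − 1·R1.
R3 ← R3 − 4·R1.
R2 ← R2 / (19/6).
R1 ← R1 + 1/6·R2.
R3 ← R3 − 11/3·R2.
R3 ← R3 / (136/19).
R1 ← R1 + 20/19·R3.
R2 ← R2 + 6/19·R3.
Reading off the reduced rows gives u = 6, v = 1, w = 4.

u = 6, v = 1, w = 4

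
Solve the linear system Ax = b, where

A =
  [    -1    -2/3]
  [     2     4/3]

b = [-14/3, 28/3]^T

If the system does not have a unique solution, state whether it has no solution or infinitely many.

infinitely many solutions

Row-reduce:
R1 ← R1 / (-1).
R2 ← R2 − 2·R1.
Rank is 1 with 2 unknowns, leaving x_2 free.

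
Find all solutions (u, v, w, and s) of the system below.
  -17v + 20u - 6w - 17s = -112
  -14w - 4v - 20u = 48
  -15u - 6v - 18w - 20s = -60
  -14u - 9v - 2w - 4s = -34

Row-reduce the augmented matrix:
R1 ← R1 / (20).
R2 ← R2 + 20·R1.
R3 ← R3 + 15·R1.
R4 ← R4 + 14·R1.
R2 ← R2 / (-21).
R1 ← R1 + 17/20·R2.
R3 ← R3 + 75/4·R2.
R4 ← R4 + 209/10·R2.
R3 ← R3 / (-65/14).
R1 ← R1 − 107/210·R3.
R2 ← R2 − 20/21·R3.
R4 ← R4 − 1439/105·R3.
R4 ← R4 / (-49577/975).
R1 ← R1 + 2038/975·R4.
R2 ← R2 + 109/39·R4.
R3 ← R3 − 246/65·R4.
Reading off the reduced rows gives u = 0, v = 2, w = -4, s = 6.

u = 0, v = 2, w = -4, s = 6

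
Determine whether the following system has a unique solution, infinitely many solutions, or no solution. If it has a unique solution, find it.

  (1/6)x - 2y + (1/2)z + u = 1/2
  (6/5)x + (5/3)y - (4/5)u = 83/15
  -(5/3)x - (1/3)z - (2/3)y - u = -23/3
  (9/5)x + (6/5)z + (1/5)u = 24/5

x = 6, y = -1, z = -5, u = 0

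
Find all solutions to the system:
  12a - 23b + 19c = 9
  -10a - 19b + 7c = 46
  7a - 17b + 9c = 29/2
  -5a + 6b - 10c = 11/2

a = -3/2, b = -2, c = -1

Row-reduce the augmented matrix:
R1 ← R1 / (12).
R2 ← R2 + 10·R1.
R3 ← R3 − 7·R1.
R4 ← R4 + 5·R1.
R2 ← R2 / (-229/6).
R1 ← R1 + 23/12·R2.
R3 ← R3 + 43/12·R2.
R4 ← R4 + 43/12·R2.
R3 ← R3 / (-968/229).
R1 ← R1 − 100/229·R3.
R2 ← R2 + 137/229·R3.
R4 ← R4 + 968/229·R3.
R4 reduces to 0 = 0, so the extra equation is consistent.
Reading off the reduced rows gives a = -3/2, b = -2, c = -1.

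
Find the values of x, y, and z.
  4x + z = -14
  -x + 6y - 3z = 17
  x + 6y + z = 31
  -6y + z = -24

Row-reduce the augmented matrix:
R1 ← R1 / (4).
R2 ← R2 + 1·R1.
R3 ← R3 − 1·R1.
R2 ← R2 / (6).
R3 ← R3 − 6·R2.
R4 ← R4 + 6·R2.
R3 ← R3 / (7/2).
R1 ← R1 − 1/4·R3.
R2 ← R2 + 11/24·R3.
R4 ← R4 + 7/4·R3.
R4 reduces to 0 = 0, so the extra equation is consistent.
Reading off the reduced rows gives x = -5, y = 5, z = 6.

x = -5, y = 5, z = 6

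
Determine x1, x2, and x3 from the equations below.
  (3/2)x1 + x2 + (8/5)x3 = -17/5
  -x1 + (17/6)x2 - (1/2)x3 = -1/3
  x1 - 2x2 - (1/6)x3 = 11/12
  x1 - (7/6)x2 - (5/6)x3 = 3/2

Row-reduce the augmented matrix:
R1 ← R1 / (3/2).
R2 ← R2 + 1·R1.
R3 ← R3 − 1·R1.
R4 ← R4 − 1·R1.
R2 ← R2 / (7/2).
R1 ← R1 − 2/3·R2.
R3 ← R3 + 8/3·R2.
R4 ← R4 + 11/6·R2.
R3 ← R3 / (-101/126).
R1 ← R1 − 302/315·R3.
R2 ← R2 − 17/105·R3.
R4 ← R4 + 101/63·R3.
R4 reduces to 0 = 0, so the extra equation is consistent.
Reading off the reduced rows gives x1 = -1/3, x2 = -1/2, x3 = -3/2.

x1 = -1/3, x2 = -1/2, x3 = -3/2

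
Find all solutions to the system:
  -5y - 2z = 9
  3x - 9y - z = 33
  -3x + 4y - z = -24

infinitely many solutions

Row-reduce:
Swap R1 and R2.
R1 ← R1 / (3).
R3 ← R3 + 3·R1.
R2 ← R2 / (-5).
R1 ← R1 + 3·R2.
R3 ← R3 + 5·R2.
Rank is 2 with 3 unknowns, leaving z free.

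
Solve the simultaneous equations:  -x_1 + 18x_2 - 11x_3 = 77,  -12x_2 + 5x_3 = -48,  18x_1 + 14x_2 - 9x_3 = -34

x_1 = -5, x_2 = 4, x_3 = 0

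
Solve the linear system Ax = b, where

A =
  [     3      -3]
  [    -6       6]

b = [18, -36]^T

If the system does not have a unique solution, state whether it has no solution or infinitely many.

Row-reduce:
R1 ← R1 / (3).
R2 ← R2 + 6·R1.
Rank is 1 with 2 unknowns, leaving x_2 free.

infinitely many solutions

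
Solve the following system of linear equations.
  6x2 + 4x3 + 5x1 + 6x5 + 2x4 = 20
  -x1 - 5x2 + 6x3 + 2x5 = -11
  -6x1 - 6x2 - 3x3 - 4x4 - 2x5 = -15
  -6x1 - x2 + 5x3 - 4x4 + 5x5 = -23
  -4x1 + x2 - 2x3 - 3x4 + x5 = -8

x1 = 4, x2 = -1, x3 = -3, x4 = 0, x5 = 3

Row-reduce the augmented matrix:
R1 ← R1 / (5).
R2 ← R2 + 1·R1.
R3 ← R3 + 6·R1.
R4 ← R4 + 6·R1.
R5 ← R5 + 4·R1.
R2 ← R2 / (-19/5).
R1 ← R1 − 6/5·R2.
R3 ← R3 − 6/5·R2.
R4 ← R4 − 31/5·R2.
R5 ← R5 − 29/5·R2.
R3 ← R3 / (75/19).
R1 ← R1 − 56/19·R3.
R2 ← R2 + 34/19·R3.
R4 ← R4 − 397/19·R3.
R5 ← R5 − 220/19·R3.
R4 ← R4 / (514/75).
R1 ← R1 − 122/75·R4.
R2 ← R2 + 58/75·R4.
R3 ← R3 + 28/75·R4.
R5 ← R5 − 53/15·R4.
R5 ← R5 / (223/514).
R1 ← R1 − 319/257·R5.
R2 ← R2 − 59/257·R5.
R3 ← R3 − 188/257·R5.
R4 ← R4 + 1159/514·R5.
Reading off the reduced rows gives x1 = 4, x2 = -1, x3 = -3, x4 = 0, x5 = 3.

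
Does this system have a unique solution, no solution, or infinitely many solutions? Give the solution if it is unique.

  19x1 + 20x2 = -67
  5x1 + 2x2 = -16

x1 = -3, x2 = -1/2

Row-reduce the augmented matrix:
R1 ← R1 / (19).
R2 ← R2 − 5·R1.
R2 ← R2 / (-62/19).
R1 ← R1 − 20/19·R2.
Reading off the reduced rows gives x1 = -3, x2 = -1/2.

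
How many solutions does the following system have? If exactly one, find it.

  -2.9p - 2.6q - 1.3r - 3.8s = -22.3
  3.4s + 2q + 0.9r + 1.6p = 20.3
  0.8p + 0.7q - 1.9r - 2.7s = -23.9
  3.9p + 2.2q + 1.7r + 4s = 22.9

p = -2, q = 1, r = 5, s = 5

Row-reduce the augmented matrix:
R1 ← R1 / (-29/10).
R2 ← R2 − 8/5·R1.
R3 ← R3 − 4/5·R1.
R4 ← R4 − 39/10·R1.
R2 ← R2 / (82/145).
R1 ← R1 − 26/29·R2.
R3 ← R3 + 1/58·R2.
R4 ← R4 + 188/145·R2.
R3 ← R3 / (-739/328).
R1 ← R1 − 13/82·R3.
R2 ← R2 − 53/164·R3.
R4 ← R4 − 76/205·R3.
R4 ← R4 / (23423/18475).
R1 ← R1 + 3758/3695·R4.
R2 ← R2 − 6551/3695·R4.
R3 ← R3 − 6082/3695·R4.
Reading off the reduced rows gives p = -2, q = 1, r = 5, s = 5.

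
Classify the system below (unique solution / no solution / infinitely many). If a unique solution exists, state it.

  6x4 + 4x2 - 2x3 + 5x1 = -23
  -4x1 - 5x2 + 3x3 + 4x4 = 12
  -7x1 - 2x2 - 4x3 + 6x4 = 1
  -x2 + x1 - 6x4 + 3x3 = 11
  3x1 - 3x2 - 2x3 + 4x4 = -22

Row-reduce the augmented matrix:
R1 ← R1 / (5).
R2 ← R2 + 4·R1.
R3 ← R3 + 7·R1.
R4 ← R4 − 1·R1.
R5 ← R5 − 3·R1.
R2 ← R2 / (-9/5).
R1 ← R1 − 4/5·R2.
R3 ← R3 − 18/5·R2.
R4 ← R4 + 9/5·R2.
R5 ← R5 + 27/5·R2.
R3 ← R3 / (-4).
R1 ← R1 − 2/9·R3.
R2 ← R2 + 7/9·R3.
R4 ← R4 − 2·R3.
R5 ← R5 + 5·R3.
Swap R4 and R5.
R4 ← R4 / (-66).
R1 ← R1 − 62/9·R4.
R2 ← R2 + 100/9·R4.
R3 ← R3 + 8·R4.
R5 reduces to 0 = 0, so the extra equation is consistent.
Reading off the reduced rows gives x1 = -3, x2 = 1, x3 = 3, x4 = -1.

x1 = -3, x2 = 1, x3 = 3, x4 = -1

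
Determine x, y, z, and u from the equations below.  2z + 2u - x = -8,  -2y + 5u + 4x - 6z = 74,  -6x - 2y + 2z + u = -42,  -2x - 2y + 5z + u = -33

x = 6, y = 0, z = -5, u = 4

Row-reduce the augmented matrix:
R1 ← R1 / (-1).
R2 ← R2 − 4·R1.
R3 ← R3 + 6·R1.
R4 ← R4 + 2·R1.
R2 ← R2 / (-2).
R3 ← R3 + 2·R2.
R4 ← R4 + 2·R2.
R3 ← R3 / (-12).
R1 ← R1 + 2·R3.
R2 ← R2 + 1·R3.
R4 ← R4 + 1·R3.
R4 ← R4 / (-14).
R1 ← R1 − 2·R4.
R2 ← R2 + 9/2·R4.
R3 ← R3 − 2·R4.
Reading off the reduced rows gives x = 6, y = 0, z = -5, u = 4.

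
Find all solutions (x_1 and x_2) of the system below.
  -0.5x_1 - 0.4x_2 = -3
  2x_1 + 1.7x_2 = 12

Row-reduce the augmented matrix:
R1 ← R1 / (-1/2).
R2 ← R2 − 2·R1.
R2 ← R2 / (1/10).
R1 ← R1 − 4/5·R2.
Reading off the reduced rows gives x_1 = 6, x_2 = 0.

x_1 = 6, x_2 = 0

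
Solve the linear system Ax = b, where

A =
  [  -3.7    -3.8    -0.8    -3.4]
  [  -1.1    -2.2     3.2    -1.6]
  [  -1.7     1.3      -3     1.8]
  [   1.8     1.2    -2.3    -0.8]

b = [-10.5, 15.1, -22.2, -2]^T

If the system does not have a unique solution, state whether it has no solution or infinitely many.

x_1 = 1, x_2 = 5, x_3 = 6, x_4 = -5

Row-reduce the augmented matrix:
R1 ← R1 / (-37/10).
R2 ← R2 + 11/10·R1.
R3 ← R3 + 17/10·R1.
R4 ← R4 − 9/5·R1.
R2 ← R2 / (-198/185).
R1 ← R1 − 38/37·R2.
R3 ← R3 − 1127/370·R2.
R4 ← R4 + 24/37·R2.
R3 ← R3 / (236/33).
R1 ← R1 − 116/33·R3.
R2 ← R2 + 106/33·R3.
R4 ← R4 + 105/22·R3.
R4 ← R4 / (-27533/28320).
R1 ← R1 + 1681/3540·R4.
R2 ← R2 − 9257/7080·R4.
R3 ← R3 − 3337/14160·R4.
Reading off the reduced rows gives x_1 = 1, x_2 = 5, x_3 = 6, x_4 = -5.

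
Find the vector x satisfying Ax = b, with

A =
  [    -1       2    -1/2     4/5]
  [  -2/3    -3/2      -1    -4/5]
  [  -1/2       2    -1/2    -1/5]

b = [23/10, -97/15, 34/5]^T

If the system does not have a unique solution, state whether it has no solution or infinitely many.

infinitely many solutions

Row-reduce:
R1 ← R1 / (-1).
R2 ← R2 + 2/3·R1.
R3 ← R3 + 1/2·R1.
R2 ← R2 / (-17/6).
R1 ← R1 + 2·R2.
R3 ← R3 − 1·R2.
R3 ← R3 / (-33/68).
R1 ← R1 − 33/34·R3.
R2 ← R2 − 4/17·R3.
Rank is 3 with 4 unknowns, leaving x_4 free.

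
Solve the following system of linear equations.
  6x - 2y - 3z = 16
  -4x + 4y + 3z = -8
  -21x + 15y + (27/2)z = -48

infinitely many solutions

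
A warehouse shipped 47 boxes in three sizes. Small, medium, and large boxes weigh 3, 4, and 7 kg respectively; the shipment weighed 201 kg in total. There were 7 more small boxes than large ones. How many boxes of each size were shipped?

small boxes: 17, medium boxes: 20, large boxes: 10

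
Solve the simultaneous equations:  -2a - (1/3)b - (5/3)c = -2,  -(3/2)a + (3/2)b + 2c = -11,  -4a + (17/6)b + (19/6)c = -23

infinitely many solutions

Row-reduce:
R1 ← R1 / (-2).
R2 ← R2 + 3/2·R1.
R3 ← R3 + 4·R1.
R2 ← R2 / (7/4).
R1 ← R1 − 1/6·R2.
R3 ← R3 − 7/2·R2.
Rank is 2 with 3 unknowns, leaving c free.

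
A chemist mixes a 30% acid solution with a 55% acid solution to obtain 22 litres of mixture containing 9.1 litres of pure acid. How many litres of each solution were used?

Let a = litres of solution A, b = litres of solution B.
  a + b = 22
  (3/10)a + (11/20)b = 91/10
From equation 1: a = 22 − b.
Substitute into equation 2 and solve: b = 10.
Then a = 12.

litres of solution A: 12, litres of solution B: 10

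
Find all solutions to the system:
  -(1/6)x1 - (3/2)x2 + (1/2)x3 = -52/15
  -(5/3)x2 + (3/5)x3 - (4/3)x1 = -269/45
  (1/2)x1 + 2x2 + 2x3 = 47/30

Row-reduce the augmented matrix:
R1 ← R1 / (-1/6).
R2 ← R2 + 4/3·R1.
R3 ← R3 − 1/2·R1.
R2 ← R2 / (31/3).
R1 ← R1 − 9·R2.
R3 ← R3 + 5/2·R2.
R3 ← R3 / (83/31).
R1 ← R1 + 6/155·R3.
R2 ← R2 + 51/155·R3.
Reading off the reduced rows gives x1 = 9/5, x2 = 5/3, x3 = -4/3.

x1 = 9/5, x2 = 5/3, x3 = -4/3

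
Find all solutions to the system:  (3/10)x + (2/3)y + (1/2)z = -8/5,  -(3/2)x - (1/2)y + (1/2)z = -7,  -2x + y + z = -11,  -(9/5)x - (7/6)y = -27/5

x = 3, y = 0, z = -5

Row-reduce the augmented matrix:
R1 ← R1 / (3/10).
R2 ← R2 + 3/2·R1.
R3 ← R3 + 2·R1.
R4 ← R4 + 9/5·R1.
R2 ← R2 / (17/6).
R1 ← R1 − 20/9·R2.
R3 ← R3 − 49/9·R2.
R4 ← R4 − 17/6·R2.
R3 ← R3 / (-73/51).
R1 ← R1 + 35/51·R3.
R2 ← R2 − 18/17·R3.
R4 reduces to 0 = 0, so the extra equation is consistent.
Reading off the reduced rows gives x = 3, y = 0, z = -5.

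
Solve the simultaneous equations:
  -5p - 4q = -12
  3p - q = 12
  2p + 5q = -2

no solution

Row-reduce:
R1 ← R1 / (-5).
R2 ← R2 − 3·R1.
R3 ← R3 − 2·R1.
R2 ← R2 / (-17/5).
R1 ← R1 − 4/5·R2.
R3 ← R3 − 17/5·R2.
Row 3 reduces to 0 = -2, a contradiction. The system is inconsistent.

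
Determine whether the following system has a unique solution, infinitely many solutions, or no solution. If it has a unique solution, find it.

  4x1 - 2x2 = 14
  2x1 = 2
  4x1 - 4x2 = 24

Row-reduce the augmented matrix:
R1 ← R1 / (4).
R2 ← R2 − 2·R1.
R3 ← R3 − 4·R1.
R1 ← R1 + 1/2·R2.
R3 ← R3 + 2·R2.
R3 reduces to 0 = 0, so the extra equation is consistent.
Reading off the reduced rows gives x1 = 1, x2 = -5.

x1 = 1, x2 = -5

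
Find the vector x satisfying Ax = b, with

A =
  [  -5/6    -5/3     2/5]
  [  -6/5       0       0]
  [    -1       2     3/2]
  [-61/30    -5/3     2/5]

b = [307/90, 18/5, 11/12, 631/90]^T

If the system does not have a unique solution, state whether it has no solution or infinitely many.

Row-reduce the augmented matrix:
R1 ← R1 / (-5/6).
R2 ← R2 + 6/5·R1.
R3 ← R3 + 1·R1.
R4 ← R4 + 61/30·R1.
R2 ← R2 / (12/5).
R1 ← R1 − 2·R2.
R3 ← R3 − 4·R2.
R4 ← R4 − 12/5·R2.
R3 ← R3 / (99/50).
R2 ← R2 + 6/25·R3.
R4 reduces to 0 = 0, so the extra equation is consistent.
Reading off the reduced rows gives x_1 = -3, x_2 = -2/3, x_3 = -1/2.

x_1 = -3, x_2 = -2/3, x_3 = -1/2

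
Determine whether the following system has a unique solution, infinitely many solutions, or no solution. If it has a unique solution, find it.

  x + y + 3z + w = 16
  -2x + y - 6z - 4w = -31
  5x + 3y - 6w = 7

infinitely many solutions

Row-reduce:
R2 ← R2 + 2·R1.
R3 ← R3 − 5·R1.
R2 ← R2 / (3).
R1 ← R1 − 1·R2.
R3 ← R3 + 2·R2.
R3 ← R3 / (-15).
R1 ← R1 − 3·R3.
Rank is 3 with 4 unknowns, leaving w free.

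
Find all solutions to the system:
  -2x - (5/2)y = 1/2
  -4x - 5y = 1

Row-reduce:
R1 ← R1 / (-2).
R2 ← R2 + 4·R1.
Rank is 1 with 2 unknowns, leaving y free.

infinitely many solutions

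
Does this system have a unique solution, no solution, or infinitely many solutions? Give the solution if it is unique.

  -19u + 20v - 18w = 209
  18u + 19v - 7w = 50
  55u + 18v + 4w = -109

Row-reduce:
R1 ← R1 / (-19).
R2 ← R2 − 18·R1.
R3 ← R3 − 55·R1.
R2 ← R2 / (721/19).
R1 ← R1 + 20/19·R2.
R3 ← R3 − 1442/19·R2.
Rank is 2 with 3 unknowns, leaving w free.

infinitely many solutions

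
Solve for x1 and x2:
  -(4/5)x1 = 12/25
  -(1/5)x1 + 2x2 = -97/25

Row-reduce the augmented matrix:
R1 ← R1 / (-4/5).
R2 ← R2 + 1/5·R1.
R2 ← R2 / (2).
Reading off the reduced rows gives x1 = -3/5, x2 = -2.

x1 = -3/5, x2 = -2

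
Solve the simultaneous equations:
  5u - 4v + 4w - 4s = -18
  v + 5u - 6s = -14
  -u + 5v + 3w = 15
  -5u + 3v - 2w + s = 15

u = -2, v = 2, w = 1, s = 1

Row-reduce the augmented matrix:
R1 ← R1 / (5).
R2 ← R2 − 5·R1.
R3 ← R3 + 1·R1.
R4 ← R4 + 5·R1.
R2 ← R2 / (5).
R1 ← R1 + 4/5·R2.
R3 ← R3 − 21/5·R2.
R4 ← R4 + 1·R2.
R3 ← R3 / (179/25).
R1 ← R1 − 4/25·R3.
R2 ← R2 + 4/5·R3.
R4 ← R4 − 6/5·R3.
R4 ← R4 / (-635/179).
R1 ← R1 + 204/179·R4.
R2 ← R2 + 54/179·R4.
R3 ← R3 − 22/179·R4.
Reading off the reduced rows gives u = -2, v = 2, w = 1, s = 1.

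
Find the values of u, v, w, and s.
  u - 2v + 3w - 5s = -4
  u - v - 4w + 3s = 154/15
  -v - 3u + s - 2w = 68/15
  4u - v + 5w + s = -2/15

u = 1/3, v = -7/3, w = -1, s = 6/5

Row-reduce the augmented matrix:
R2 ← R2 − 1·R1.
R3 ← R3 + 3·R1.
R4 ← R4 − 4·R1.
R1 ← R1 + 2·R2.
R3 ← R3 + 7·R2.
R4 ← R4 − 7·R2.
R3 ← R3 / (-42).
R1 ← R1 + 11·R3.
R2 ← R2 + 7·R3.
R4 ← R4 − 42·R3.
R4 ← R4 / (7).
R2 ← R2 − 1·R4.
R3 ← R3 + 1·R4.
Reading off the reduced rows gives u = 1/3, v = -7/3, w = -1, s = 6/5.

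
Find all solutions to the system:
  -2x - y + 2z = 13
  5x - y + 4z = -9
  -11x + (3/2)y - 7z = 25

Row-reduce:
R1 ← R1 / (-2).
R2 ← R2 − 5·R1.
R3 ← R3 + 11·R1.
R2 ← R2 / (-7/2).
R1 ← R1 − 1/2·R2.
R3 ← R3 − 7·R2.
Row 3 reduces to 0 = 1/2, a contradiction. The system is inconsistent.

no solution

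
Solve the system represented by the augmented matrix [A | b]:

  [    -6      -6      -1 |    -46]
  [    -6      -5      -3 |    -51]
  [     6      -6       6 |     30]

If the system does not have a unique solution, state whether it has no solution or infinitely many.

Row-reduce the augmented matrix:
R1 ← R1 / (-6).
R2 ← R2 + 6·R1.
R3 ← R3 − 6·R1.
R1 ← R1 − 1·R2.
R3 ← R3 + 12·R2.
R3 ← R3 / (-19).
R1 ← R1 − 13/6·R3.
R2 ← R2 + 2·R3.
Reading off the reduced rows gives x_1 = 4, x_2 = 3, x_3 = 4.

x_1 = 4, x_2 = 3, x_3 = 4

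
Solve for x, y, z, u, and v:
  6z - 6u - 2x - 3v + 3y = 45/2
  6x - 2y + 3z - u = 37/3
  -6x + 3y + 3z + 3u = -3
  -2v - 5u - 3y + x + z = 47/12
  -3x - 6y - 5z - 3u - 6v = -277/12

x = 7/4, y = 7/3, z = 5/3, u = -3/2, v = 0

Row-reduce the augmented matrix:
R1 ← R1 / (-2).
R2 ← R2 − 6·R1.
R3 ← R3 + 6·R1.
R4 ← R4 − 1·R1.
R5 ← R5 + 3·R1.
R2 ← R2 / (7).
R1 ← R1 + 3/2·R2.
R3 ← R3 + 6·R2.
R4 ← R4 + 3/2·R2.
R5 ← R5 + 21/2·R2.
R3 ← R3 / (3).
R1 ← R1 − 3/2·R3.
R2 ← R2 − 3·R3.
R4 ← R4 − 17/2·R3.
R5 ← R5 − 35/2·R3.
R4 ← R4 / (-178/7).
R1 ← R1 + 24/7·R4.
R2 ← R2 + 52/7·R4.
R3 ← R3 − 11/7·R4.
R5 ← R5 + 50·R4.
R5 ← R5 / (-415/89).
R1 ← R1 − 27/178·R5.
R2 ← R2 − 7/89·R5.
R3 ← R3 + 47/356·R5.
R4 ← R4 − 127/356·R5.
Reading off the reduced rows gives x = 7/4, y = 7/3, z = 5/3, u = -3/2, v = 0.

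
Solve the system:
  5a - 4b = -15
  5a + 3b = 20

a = 1, b = 5

Row-reduce the augmented matrix:
R1 ← R1 / (5).
R2 ← R2 − 5·R1.
R2 ← R2 / (7).
R1 ← R1 + 4/5·R2.
Reading off the reduced rows gives a = 1, b = 5.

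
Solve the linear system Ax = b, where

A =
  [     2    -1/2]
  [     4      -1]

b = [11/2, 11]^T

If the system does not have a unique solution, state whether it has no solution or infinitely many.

infinitely many solutions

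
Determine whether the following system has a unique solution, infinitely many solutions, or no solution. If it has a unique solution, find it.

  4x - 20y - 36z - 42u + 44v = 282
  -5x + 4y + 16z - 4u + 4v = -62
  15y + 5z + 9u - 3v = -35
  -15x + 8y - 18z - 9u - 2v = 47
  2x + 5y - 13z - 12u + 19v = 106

infinitely many solutions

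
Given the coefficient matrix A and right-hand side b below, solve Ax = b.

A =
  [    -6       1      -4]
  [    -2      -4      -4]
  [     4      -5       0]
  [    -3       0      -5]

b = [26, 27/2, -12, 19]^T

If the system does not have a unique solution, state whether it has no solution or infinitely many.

no solution

Row-reduce:
R1 ← R1 / (-6).
R2 ← R2 + 2·R1.
R3 ← R3 − 4·R1.
R4 ← R4 + 3·R1.
R2 ← R2 / (-13/3).
R1 ← R1 + 1/6·R2.
R3 ← R3 + 13/3·R2.
R4 ← R4 + 1/2·R2.
Swap R3 and R4.
R3 ← R3 / (-35/13).
R1 ← R1 − 10/13·R3.
R2 ← R2 − 8/13·R3.
Row 4 reduces to 0 = 1/2, a contradiction. The system is inconsistent.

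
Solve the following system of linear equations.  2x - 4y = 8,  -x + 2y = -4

Row-reduce:
R1 ← R1 / (2).
R2 ← R2 + 1·R1.
Rank is 1 with 2 unknowns, leaving y free.

infinitely many solutions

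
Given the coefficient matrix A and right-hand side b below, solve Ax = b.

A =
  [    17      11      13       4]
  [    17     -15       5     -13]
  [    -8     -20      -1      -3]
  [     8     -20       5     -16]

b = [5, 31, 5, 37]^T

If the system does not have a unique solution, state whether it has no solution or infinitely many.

Row-reduce the augmented matrix:
R1 ← R1 / (17).
R2 ← R2 − 17·R1.
R3 ← R3 + 8·R1.
R4 ← R4 − 8·R1.
R2 ← R2 / (-26).
R1 ← R1 − 11/17·R2.
R3 ← R3 + 252/17·R2.
R4 ← R4 + 428/17·R2.
R3 ← R3 / (2139/221).
R1 ← R1 − 125/221·R3.
R2 ← R2 − 4/13·R3.
R4 ← R4 − 1465/221·R3.
R4 ← R4 / (-15601/2139).
R1 ← R1 + 2947/4278·R4.
R2 ← R2 − 1631/4278·R4.
R3 ← R3 − 1895/2139·R4.
Reading off the reduced rows gives x_1 = 0, x_2 = 0, x_3 = 1, x_4 = -2.

x_1 = 0, x_2 = 0, x_3 = 1, x_4 = -2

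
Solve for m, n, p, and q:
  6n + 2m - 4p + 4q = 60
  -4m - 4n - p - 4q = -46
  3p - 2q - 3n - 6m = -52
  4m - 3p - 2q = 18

Row-reduce the augmented matrix:
R1 ← R1 / (2).
R2 ← R2 + 4·R1.
R3 ← R3 + 6·R1.
R4 ← R4 − 4·R1.
R2 ← R2 / (8).
R1 ← R1 − 3·R2.
R3 ← R3 − 15·R2.
R4 ← R4 + 12·R2.
R3 ← R3 / (63/8).
R1 ← R1 − 11/8·R3.
R2 ← R2 + 9/8·R3.
R4 ← R4 + 17/2·R3.
R4 ← R4 / (-82/63).
R1 ← R1 − 4/63·R4.
R2 ← R2 − 6/7·R4.
R3 ← R3 − 20/63·R4.
Reading off the reduced rows gives m = 4, n = 6, p = -2, q = 2.

m = 4, n = 6, p = -2, q = 2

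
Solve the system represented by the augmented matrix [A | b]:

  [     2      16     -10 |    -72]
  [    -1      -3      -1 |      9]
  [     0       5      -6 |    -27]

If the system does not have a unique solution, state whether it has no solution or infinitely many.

Row-reduce:
R1 ← R1 / (2).
R2 ← R2 + 1·R1.
R2 ← R2 / (5).
R1 ← R1 − 8·R2.
R3 ← R3 − 5·R2.
Rank is 2 with 3 unknowns, leaving x_3 free.

infinitely many solutions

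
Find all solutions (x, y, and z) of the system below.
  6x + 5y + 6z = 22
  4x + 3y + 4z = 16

infinitely many solutions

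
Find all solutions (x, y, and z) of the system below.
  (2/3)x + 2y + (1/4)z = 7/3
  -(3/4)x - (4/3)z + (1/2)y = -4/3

infinitely many solutions

Row-reduce:
R1 ← R1 / (2/3).
R2 ← R2 + 3/4·R1.
R2 ← R2 / (11/4).
R1 ← R1 − 3·R2.
Rank is 2 with 3 unknowns, leaving z free.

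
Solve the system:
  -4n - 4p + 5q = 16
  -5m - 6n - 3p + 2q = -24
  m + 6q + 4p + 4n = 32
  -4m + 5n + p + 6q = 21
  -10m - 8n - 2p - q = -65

Row-reduce:
Swap R1 and R2.
R1 ← R1 / (-5).
R3 ← R3 − 1·R1.
R4 ← R4 + 4·R1.
R5 ← R5 + 10·R1.
R2 ← R2 / (-4).
R1 ← R1 − 6/5·R2.
R3 ← R3 − 14/5·R2.
R4 ← R4 − 49/5·R2.
R5 ← R5 − 4·R2.
R3 ← R3 / (3/5).
R1 ← R1 + 3/5·R3.
R2 ← R2 − 1·R3.
R4 ← R4 + 32/5·R3.
R4 ← R4 / (489/4).
R1 ← R1 − 11·R4.
R2 ← R2 + 71/4·R4.
R3 ← R3 − 33/2·R4.
Row 5 reduces to 0 = -1, a contradiction. The system is inconsistent.

no solution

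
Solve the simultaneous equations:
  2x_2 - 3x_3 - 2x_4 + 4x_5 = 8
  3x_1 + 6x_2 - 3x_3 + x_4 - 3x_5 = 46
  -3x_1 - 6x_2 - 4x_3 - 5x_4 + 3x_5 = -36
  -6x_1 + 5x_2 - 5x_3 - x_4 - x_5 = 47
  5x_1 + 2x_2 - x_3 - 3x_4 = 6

x_1 = -1, x_2 = 6, x_3 = -2, x_4 = 1, x_5 = -2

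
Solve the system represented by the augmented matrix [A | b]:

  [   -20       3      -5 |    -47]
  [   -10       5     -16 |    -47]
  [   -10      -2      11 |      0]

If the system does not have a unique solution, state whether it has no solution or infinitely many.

infinitely many solutions

Row-reduce:
R1 ← R1 / (-20).
R2 ← R2 + 10·R1.
R3 ← R3 + 10·R1.
R2 ← R2 / (7/2).
R1 ← R1 + 3/20·R2.
R3 ← R3 + 7/2·R2.
Rank is 2 with 3 unknowns, leaving x_3 free.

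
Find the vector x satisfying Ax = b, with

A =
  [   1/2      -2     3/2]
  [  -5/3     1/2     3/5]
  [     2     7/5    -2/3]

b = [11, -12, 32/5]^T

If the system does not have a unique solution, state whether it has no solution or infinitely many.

Row-reduce the augmented matrix:
R1 ← R1 / (1/2).
R2 ← R2 + 5/3·R1.
R3 ← R3 − 2·R1.
R2 ← R2 / (-37/6).
R1 ← R1 + 4·R2.
R3 ← R3 − 47/5·R2.
R3 ← R3 / (5188/2775).
R1 ← R1 + 117/185·R3.
R2 ← R2 + 168/185·R3.
Reading off the reduced rows gives x_1 = 6, x_2 = -4, x_3 = 0.

x_1 = 6, x_2 = -4, x_3 = 0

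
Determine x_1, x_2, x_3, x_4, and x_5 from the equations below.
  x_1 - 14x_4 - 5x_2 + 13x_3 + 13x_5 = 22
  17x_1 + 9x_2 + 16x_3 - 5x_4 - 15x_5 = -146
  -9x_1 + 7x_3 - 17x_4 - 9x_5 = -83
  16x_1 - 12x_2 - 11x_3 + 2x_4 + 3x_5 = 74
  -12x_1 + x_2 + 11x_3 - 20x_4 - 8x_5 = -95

x_1 = 0, x_2 = -2, x_3 = -3, x_4 = 1, x_5 = 5

Row-reduce the augmented matrix:
R2 ← R2 − 17·R1.
R3 ← R3 + 9·R1.
R4 ← R4 − 16·R1.
R5 ← R5 + 12·R1.
R2 ← R2 / (94).
R1 ← R1 + 5·R2.
R3 ← R3 + 45·R2.
R4 ← R4 − 68·R2.
R5 ← R5 + 59·R2.
R3 ← R3 / (2431/94).
R1 ← R1 − 197/94·R3.
R2 ← R2 + 205/94·R3.
R4 ← R4 + 3323/47·R3.
R5 ← R5 − 3603/94·R3.
R4 ← R4 / (-69413/2431).
R1 ← R1 − 2292/2431·R4.
R2 ← R2 + 423/2431·R4.
R3 ← R3 + 2957/2431·R4.
R5 ← R5 − 11834/2431·R4.
R5 ← R5 / (-63366/69413).
R1 ← R1 + 50739/69413·R5.
R2 ← R2 + 183157/69413·R5.
R3 ← R3 − 128241/69413·R5.
R4 ← R4 − 116415/69413·R5.
Reading off the reduced rows gives x_1 = 0, x_2 = -2, x_3 = -3, x_4 = 1, x_5 = 5.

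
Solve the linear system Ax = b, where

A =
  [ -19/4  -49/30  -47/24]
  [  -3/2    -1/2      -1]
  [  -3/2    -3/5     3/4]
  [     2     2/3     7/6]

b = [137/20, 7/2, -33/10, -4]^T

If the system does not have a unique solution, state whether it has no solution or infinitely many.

Row-reduce:
R1 ← R1 / (-19/4).
R2 ← R2 + 3/2·R1.
R3 ← R3 + 3/2·R1.
R4 ← R4 − 2·R1.
R2 ← R2 / (3/190).
R1 ← R1 − 98/285·R2.
R3 ← R3 + 8/95·R2.
R4 ← R4 + 2/95·R2.
R3 ← R3 / (-2/3).
R1 ← R1 − 157/18·R3.
R2 ← R2 + 145/6·R3.
R4 ← R4 + 1/6·R3.
Row 4 reduces to 0 = 1/4, a contradiction. The system is inconsistent.

no solution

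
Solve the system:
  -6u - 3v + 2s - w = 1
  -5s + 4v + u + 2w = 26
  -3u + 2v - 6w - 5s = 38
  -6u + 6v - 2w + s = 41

u = -3, v = 4, w = -1, s = -3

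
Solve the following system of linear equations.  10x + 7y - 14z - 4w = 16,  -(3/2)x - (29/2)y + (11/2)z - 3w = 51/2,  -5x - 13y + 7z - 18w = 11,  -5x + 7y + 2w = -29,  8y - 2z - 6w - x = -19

no solution

Row-reduce:
R1 ← R1 / (10).
R2 ← R2 + 3/2·R1.
R3 ← R3 + 5·R1.
R4 ← R4 + 5·R1.
R5 ← R5 + 1·R1.
R2 ← R2 / (-269/20).
R1 ← R1 − 7/10·R2.
R3 ← R3 + 19/2·R2.
R4 ← R4 − 21/2·R2.
R5 ← R5 − 87/10·R2.
R3 ← R3 / (-646/269).
R1 ← R1 + 329/269·R3.
R2 ← R2 + 68/269·R3.
R4 ← R4 + 1169/269·R3.
R5 ← R5 + 323/269·R3.
R4 ← R4 / (9296/323).
R1 ← R1 − 2682/323·R4.
R2 ← R2 − 40/19·R4.
R3 ← R3 − 2348/323·R4.
Row 5 reduces to 0 = 1, a contradiction. The system is inconsistent.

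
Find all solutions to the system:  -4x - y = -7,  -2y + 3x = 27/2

x = 5/2, y = -3

From equation 1: y = 7 − 4·x.
Substitute into equation 2 and solve: x = 5/2.
Then y = -3.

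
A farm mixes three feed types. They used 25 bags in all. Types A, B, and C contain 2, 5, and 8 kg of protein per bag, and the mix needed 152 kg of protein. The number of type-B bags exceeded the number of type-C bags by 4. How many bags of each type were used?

type-A bags: 1, type-B bags: 14, type-C bags: 10

Let a = type-A bags, b = type-B bags, c = type-C bags.
  a + b + c = 25
  2a + 5b + 8c = 152
  b - c = 4
Row-reduce the augmented matrix:
R2 ← R2 − 2·R1.
R2 ← R2 / (3).
R1 ← R1 − 1·R2.
R3 ← R3 − 1·R2.
R3 ← R3 / (-3).
R1 ← R1 + 1·R3.
R2 ← R2 − 2·R3.
Reading off the reduced rows gives a = 1, b = 14, c = 10.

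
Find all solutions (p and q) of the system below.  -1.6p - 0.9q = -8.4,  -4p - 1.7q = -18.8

p = 3, q = 4

Row-reduce the augmented matrix:
R1 ← R1 / (-8/5).
R2 ← R2 + 4·R1.
R2 ← R2 / (11/20).
R1 ← R1 − 9/16·R2.
Reading off the reduced rows gives p = 3, q = 4.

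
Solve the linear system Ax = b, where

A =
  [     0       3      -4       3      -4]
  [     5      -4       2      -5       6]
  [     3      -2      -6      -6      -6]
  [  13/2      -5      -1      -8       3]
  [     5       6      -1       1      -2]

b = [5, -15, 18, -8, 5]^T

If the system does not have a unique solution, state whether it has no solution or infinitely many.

Row-reduce:
Swap R1 and R2.
R1 ← R1 / (5).
R3 ← R3 − 3·R1.
R4 ← R4 − 13/2·R1.
R5 ← R5 − 5·R1.
R2 ← R2 / (3).
R1 ← R1 + 4/5·R2.
R3 ← R3 − 2/5·R2.
R4 ← R4 − 1/5·R2.
R5 ← R5 − 10·R2.
R3 ← R3 / (-20/3).
R1 ← R1 + 2/3·R3.
R2 ← R2 + 4/3·R3.
R4 ← R4 + 10/3·R3.
R5 ← R5 − 31/3·R3.
Swap R4 and R5.
R4 ← R4 / (-927/100).
R1 ← R1 − 7/50·R4.
R2 ← R2 − 42/25·R4.
R3 ← R3 − 51/100·R4.
Row 5 reduces to 0 = -2, a contradiction. The system is inconsistent.

no solution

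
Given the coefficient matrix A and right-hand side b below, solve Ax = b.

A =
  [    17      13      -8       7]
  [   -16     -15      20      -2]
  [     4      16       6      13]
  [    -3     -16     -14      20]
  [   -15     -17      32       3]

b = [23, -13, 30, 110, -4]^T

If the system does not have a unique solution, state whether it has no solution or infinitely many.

no solution

Row-reduce:
R1 ← R1 / (17).
R2 ← R2 + 16·R1.
R3 ← R3 − 4·R1.
R4 ← R4 + 3·R1.
R5 ← R5 + 15·R1.
R2 ← R2 / (-47/17).
R1 ← R1 − 13/17·R2.
R3 ← R3 − 220/17·R2.
R4 ← R4 + 233/17·R2.
R5 ← R5 + 94/17·R2.
R3 ← R3 / (3114/47).
R1 ← R1 − 140/47·R3.
R2 ← R2 + 212/47·R3.
R4 ← R4 + 3630/47·R3.
R4 ← R4 / (19078/519).
R1 ← R1 − 319/1557·R4.
R2 ← R2 − 896/1557·R4.
R3 ← R3 − 1543/3114·R4.
Row 5 reduces to 0 = -1, a contradiction. The system is inconsistent.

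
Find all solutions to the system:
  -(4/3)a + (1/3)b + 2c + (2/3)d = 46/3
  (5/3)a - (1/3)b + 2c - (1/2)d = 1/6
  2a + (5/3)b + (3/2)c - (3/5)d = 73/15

Row-reduce:
R1 ← R1 / (-4/3).
R2 ← R2 − 5/3·R1.
R3 ← R3 − 2·R1.
R2 ← R2 / (1/12).
R1 ← R1 + 1/4·R2.
R3 ← R3 − 13/6·R2.
R3 ← R3 / (-225/2).
R1 ← R1 − 12·R3.
R2 ← R2 − 54·R3.
Rank is 3 with 4 unknowns, leaving d free.

infinitely many solutions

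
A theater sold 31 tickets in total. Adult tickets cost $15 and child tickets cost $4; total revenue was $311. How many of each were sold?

Let a = adult tickets, c = child tickets.
  a + c = 31
  15a + 4c = 311
Row-reduce the augmented matrix:
R2 ← R2 − 15·R1.
R2 ← R2 / (-11).
R1 ← R1 − 1·R2.
Reading off the reduced rows gives a = 17, c = 14.

adult tickets: 17, child tickets: 14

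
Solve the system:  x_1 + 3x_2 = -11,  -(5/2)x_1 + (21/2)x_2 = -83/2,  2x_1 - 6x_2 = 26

no solution

Row-reduce:
R2 ← R2 + 5/2·R1.
R3 ← R3 − 2·R1.
R2 ← R2 / (18).
R1 ← R1 − 3·R2.
R3 ← R3 + 12·R2.
Row 3 reduces to 0 = 2, a contradiction. The system is inconsistent.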